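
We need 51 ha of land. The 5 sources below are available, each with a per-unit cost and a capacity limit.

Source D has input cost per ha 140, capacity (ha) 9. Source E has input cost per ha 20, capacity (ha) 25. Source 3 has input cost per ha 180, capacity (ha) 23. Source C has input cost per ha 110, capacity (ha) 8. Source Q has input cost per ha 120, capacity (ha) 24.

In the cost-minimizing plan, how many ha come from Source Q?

18

Fill from the cheapest source first.
Source E (20): use full 25 — 26 ha to go.
Source C (110): use full 8 — 18 ha to go.
Source Q (120): take the remaining 18 — done.
Source D, Source 3: unused.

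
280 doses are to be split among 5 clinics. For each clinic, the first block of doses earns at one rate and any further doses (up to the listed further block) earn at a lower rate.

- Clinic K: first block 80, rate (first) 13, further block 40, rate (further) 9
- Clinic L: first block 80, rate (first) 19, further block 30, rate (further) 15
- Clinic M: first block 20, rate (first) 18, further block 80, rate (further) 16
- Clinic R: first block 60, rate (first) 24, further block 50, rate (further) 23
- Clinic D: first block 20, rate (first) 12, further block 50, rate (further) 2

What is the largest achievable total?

Order all 10 blocks by rate: Clinic R/tier1 24 > Clinic R/tier2 23 > Clinic L/tier1 19 > Clinic M/tier1 18 > Clinic M/tier2 16 > Clinic L/tier2 15 > Clinic K/tier1 13 > Clinic D/tier1 12 > Clinic K/tier2 9 > Clinic D/tier2 2.
Clinic R/tier1 (24): +60 → 220 left.
Clinic R/tier2 (23): +50 → 170 left.
Clinic L/tier1 (19): +80 → 90 left.
Clinic M tier1 at 18: fill all 20 → 70 left.
70 remain; put them into Clinic M tier2 at 16.
Total = 24×60 + 23×50 + 19×80 + 18×20 + 16×70 = 5590.

5590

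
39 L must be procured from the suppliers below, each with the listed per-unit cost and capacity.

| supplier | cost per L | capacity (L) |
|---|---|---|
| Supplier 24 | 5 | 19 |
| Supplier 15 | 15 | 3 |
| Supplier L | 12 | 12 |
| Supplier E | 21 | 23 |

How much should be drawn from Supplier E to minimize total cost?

Cheapest first:
Supplier 24 (5): use full 19 → 20 L to go.
Take 12 from Supplier L at 12 → need 8 more.
Supplier 15 at 15: take all 3 L → 5 still needed.
Supplier E at 21: take 5 of its 23 → requirement met.

5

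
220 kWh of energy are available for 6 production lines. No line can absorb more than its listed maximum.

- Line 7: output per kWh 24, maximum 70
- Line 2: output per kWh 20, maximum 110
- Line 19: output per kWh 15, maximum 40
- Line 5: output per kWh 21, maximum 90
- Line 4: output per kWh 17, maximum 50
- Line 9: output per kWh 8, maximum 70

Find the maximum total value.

Highest output per kWh first: Line 7 24 > Line 5 21 > Line 2 20 > Line 4 17 > Line 19 15 > Line 9 8.
Line 7: +70 to 70 (cap) → 150 left.
Line 5 takes 90 to reach its cap of 90 → 60 left.
Line 2: +60 (room for 110) → 60. Pool exhausted.
Total = 24×70 + 20×60 + 21×90 = 4770.

4770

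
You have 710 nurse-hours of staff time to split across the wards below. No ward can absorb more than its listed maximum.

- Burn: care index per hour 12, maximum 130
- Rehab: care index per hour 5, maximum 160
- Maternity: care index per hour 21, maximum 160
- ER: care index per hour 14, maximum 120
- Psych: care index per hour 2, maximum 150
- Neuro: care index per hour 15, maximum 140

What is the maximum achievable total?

Rank by care index per hour: Maternity 21 > Neuro 15 > ER 14 > Burn 12 > Rehab 5 > Psych 2.
Give Maternity 160 to hit its cap of 160 ; 550 left.
Neuro takes 140 to reach its cap of 140 ; 410 left.
ER: +120 to 120 (cap) ; 290 left.
Burn: +130 to 130 (cap) ; 160 left.
Rehab takes 160 to reach its cap of 160 ; 0 left.
Total = 12×130 + 5×160 + 21×160 + 14×120 + 15×140 = 9500.

9500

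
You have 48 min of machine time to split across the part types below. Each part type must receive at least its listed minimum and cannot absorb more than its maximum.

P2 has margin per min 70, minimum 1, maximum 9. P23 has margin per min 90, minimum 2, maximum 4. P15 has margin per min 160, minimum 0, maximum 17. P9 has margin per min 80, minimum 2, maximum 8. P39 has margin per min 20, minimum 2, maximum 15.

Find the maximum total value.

Meeting every minimum uses 1+2+0+2+2 = 7 min, leaving 41.
Rank by margin per min: P15 160 > P23 90 > P9 80 > P2 70 > P39 20.
Give P15 17 more to hit its cap of 17 ; 24 left.
Give P23 2 more to hit its cap of 4 ; 22 left.
Give P9 6 more to hit its cap of 8 ; 16 left.
P2: +8 to 9 (cap) ; 8 left.
P39: +8 (room for 13) → 10. Pool exhausted.
Total = 70×9 + 90×4 + 160×17 + 80×8 + 20×10 = 4550.

4550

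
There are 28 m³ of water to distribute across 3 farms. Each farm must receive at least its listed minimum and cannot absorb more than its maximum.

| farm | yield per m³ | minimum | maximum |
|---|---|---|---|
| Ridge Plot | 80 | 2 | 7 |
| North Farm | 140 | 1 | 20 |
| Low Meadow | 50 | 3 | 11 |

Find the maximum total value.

3350

Meeting every minimum uses 2+1+3 = 6 m³, leaving 22.
Highest yield per m³ first: North Farm 140 > Ridge Plot 80 > Low Meadow 50.
Give North Farm 19 more to hit its cap of 20 ; 3 left.
Ridge Plot has room for 5 more but only 3 remain, so it gets 5.
Total = 80×5 + 140×20 + 50×3 = 3350.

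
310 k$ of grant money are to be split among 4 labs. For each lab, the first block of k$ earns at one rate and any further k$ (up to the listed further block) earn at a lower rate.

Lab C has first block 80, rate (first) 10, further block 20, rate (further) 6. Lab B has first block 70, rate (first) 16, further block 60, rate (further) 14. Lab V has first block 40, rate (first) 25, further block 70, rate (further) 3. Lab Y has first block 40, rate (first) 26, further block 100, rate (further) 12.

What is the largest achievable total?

Treat each block as its own option and order by rate: Lab Y/tier1 26 > Lab V/tier1 25 > Lab B/tier1 16 > Lab B/tier2 14 > Lab Y/tier2 12 > Lab C/tier1 10 > Lab C/tier2 6 > Lab V/tier2 3.
Lab Y tier1 at 26: fill all 40 ; 270 left.
Lab V/tier1 (25): +40 ; 230 left.
Lab B tier1 at 16: fill all 70 ; 160 left.
Lab B/tier2 (14): +60 ; 100 left.
Fill Lab Y tier2 block (100 at 12) ; 0 left.
Total = 26×40 + 25×40 + 16×70 + 14×60 + 12×100 = 5200.

5200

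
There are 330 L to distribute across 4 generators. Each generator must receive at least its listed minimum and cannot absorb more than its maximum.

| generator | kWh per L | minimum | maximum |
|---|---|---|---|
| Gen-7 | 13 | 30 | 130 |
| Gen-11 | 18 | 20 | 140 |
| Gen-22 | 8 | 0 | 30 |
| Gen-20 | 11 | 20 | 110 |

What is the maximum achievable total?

Meeting every minimum uses 30+20+0+20 = 70 L, leaving 260.
Rank by kWh per L: Gen-11 18 > Gen-7 13 > Gen-20 11 > Gen-22 8.
Gen-11: +120 to 140 (cap) — 140 left.
Gen-7 takes 100 more to reach its cap of 130 — 40 left.
Only 40 left; Gen-20 takes them to reach 60.
Total = 13×130 + 18×140 + 11×60 = 4870.

4870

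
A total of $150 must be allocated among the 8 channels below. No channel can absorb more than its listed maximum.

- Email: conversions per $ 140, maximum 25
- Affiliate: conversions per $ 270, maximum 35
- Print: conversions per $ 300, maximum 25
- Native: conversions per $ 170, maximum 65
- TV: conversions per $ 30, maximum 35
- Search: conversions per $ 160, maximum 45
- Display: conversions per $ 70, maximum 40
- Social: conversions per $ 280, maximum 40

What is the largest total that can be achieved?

36650

Order the channels by conversions per $: Print 300 > Social 280 > Affiliate 270 > Native 170 > Search 160 > Email 140 > Display 70 > TV 30.
Print takes 25 to reach its cap of 25 — 125 left.
Social: +40 to 40 (cap) — 85 left.
Affiliate: +35 to 35 (cap) — 50 left.
Native has room for 65 but only 50 remain, so it gets 50.
Total = 270×35 + 300×25 + 170×50 + 280×40 = 36650.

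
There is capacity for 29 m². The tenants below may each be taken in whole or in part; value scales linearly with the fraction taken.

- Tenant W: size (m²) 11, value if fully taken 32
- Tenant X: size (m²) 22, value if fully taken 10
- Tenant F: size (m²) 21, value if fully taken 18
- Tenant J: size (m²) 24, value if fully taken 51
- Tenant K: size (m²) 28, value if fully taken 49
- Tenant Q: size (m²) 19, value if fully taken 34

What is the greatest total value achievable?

Rank by value-to-size ratio: Tenant W 32/11≈2.91, Tenant J 51/24≈2.12, Tenant Q 34/19≈1.79, Tenant K 49/28≈1.75, Tenant F 18/21≈0.857, Tenant X 10/22≈0.455.
All 11 m² of Tenant W fit (value 32) → 18 remain.
Fill the last 18 m² with part of Tenant J: 18/24 of it earns 38.25.
Total value = 70.25.

70.25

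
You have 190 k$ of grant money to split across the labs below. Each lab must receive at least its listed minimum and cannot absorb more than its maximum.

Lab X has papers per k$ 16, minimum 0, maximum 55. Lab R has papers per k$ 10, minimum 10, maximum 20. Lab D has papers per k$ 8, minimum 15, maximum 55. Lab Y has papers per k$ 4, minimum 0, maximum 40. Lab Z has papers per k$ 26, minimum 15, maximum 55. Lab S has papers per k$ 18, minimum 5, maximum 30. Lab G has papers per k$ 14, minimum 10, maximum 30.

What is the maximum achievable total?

3420

Meeting every minimum uses 0+10+15+0+15+5+10 = 55 k$, leaving 135.
Highest papers per k$ first: Lab Z 26 > Lab S 18 > Lab X 16 > Lab G 14 > Lab R 10 > Lab D 8 > Lab Y 4.
Lab Z: +40 to 55 (cap) ; 95 left.
Lab S: +25 to 30 (cap) ; 70 left.
Give Lab X 55 more to hit its cap of 55 ; 15 left.
Lab G has room for 20 more but only 15 remain, so it gets 25.
Total = 16×55 + 10×10 + 8×15 + 26×55 + 18×30 + 14×25 = 3420.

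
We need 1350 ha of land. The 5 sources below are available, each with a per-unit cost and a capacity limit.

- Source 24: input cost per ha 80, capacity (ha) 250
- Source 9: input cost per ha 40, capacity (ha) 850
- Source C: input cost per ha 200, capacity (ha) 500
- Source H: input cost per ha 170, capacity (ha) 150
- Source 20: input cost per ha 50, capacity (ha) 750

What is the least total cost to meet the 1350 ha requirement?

Use sources in increasing cost order.
Source 9 (40): use full 850 → 500 ha to go.
Take 500 from Source 20 at 50 to finish.
Source 24, Source H, Source C: unused.
Cost = 850×40 + 500×50 = 59000.

59000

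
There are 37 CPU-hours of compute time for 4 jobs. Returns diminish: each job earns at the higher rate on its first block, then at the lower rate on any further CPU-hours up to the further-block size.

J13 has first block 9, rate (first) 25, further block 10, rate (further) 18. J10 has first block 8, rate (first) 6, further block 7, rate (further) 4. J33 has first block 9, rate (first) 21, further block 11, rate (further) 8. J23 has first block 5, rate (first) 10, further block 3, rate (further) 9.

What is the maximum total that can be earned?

Order all 8 blocks by rate: J13/first 25 > J33/first 21 > J13/second 18 > J23/first 10 > J23/second 9 > J33/second 8 > J10/first 6 > J10/second 4.
J13 first at 25: fill all 9 — 28 left.
J33 first at 21: fill all 9 — 19 left.
Fill J13 second block (10 at 18) — 9 left.
Fill J23 first block (5 at 10) — 4 left.
J23 second at 9: fill all 3 — 1 left.
J33/second: +1 of 11 at 8; pool empty.
Total = 25×9 + 21×9 + 18×10 + 10×5 + 9×3 + 8×1 = 679.

679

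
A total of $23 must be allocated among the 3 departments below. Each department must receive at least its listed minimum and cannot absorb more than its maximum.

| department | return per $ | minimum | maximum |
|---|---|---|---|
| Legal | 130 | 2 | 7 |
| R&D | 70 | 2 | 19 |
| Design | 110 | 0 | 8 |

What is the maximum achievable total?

2350

Meeting every minimum uses 2+2+0 = 4 $, leaving 19.
Highest return per $ first: Legal 130 > Design 110 > R&D 70.
Legal takes 5 more to reach its cap of 7 — 14 left.
Design takes 8 more to reach its cap of 8 — 6 left.
R&D has room for 17 more but only 6 remain, so it gets 8.
Total = 130×7 + 70×8 + 110×8 = 2350.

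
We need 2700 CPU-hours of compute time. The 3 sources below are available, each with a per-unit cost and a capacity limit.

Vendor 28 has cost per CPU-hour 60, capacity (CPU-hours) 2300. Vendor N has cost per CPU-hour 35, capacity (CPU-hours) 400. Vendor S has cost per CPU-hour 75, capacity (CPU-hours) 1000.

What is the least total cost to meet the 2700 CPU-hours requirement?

152000

Use sources in increasing cost order.
Vendor N (35): use full 400 ; 2300 CPU-hours to go.
Vendor 28 (60): use full 2300 ; 0 CPU-hours to go.
Vendor S: unused.
Cost = 400×35 + 2300×60 = 152000.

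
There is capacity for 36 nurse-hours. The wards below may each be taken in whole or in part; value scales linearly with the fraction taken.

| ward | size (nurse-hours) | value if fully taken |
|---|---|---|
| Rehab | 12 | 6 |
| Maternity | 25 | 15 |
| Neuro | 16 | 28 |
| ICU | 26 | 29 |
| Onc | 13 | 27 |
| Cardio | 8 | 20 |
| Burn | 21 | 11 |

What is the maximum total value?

Best value per unit of size first: Cardio 20/8≈2.5, Onc 27/13≈2.08, Neuro 28/16≈1.75, ICU 29/26≈1.12, Maternity 15/25≈0.6, Burn 11/21≈0.524, Rehab 6/12≈0.5.
All 8 nurse-hours of Cardio fit (value 20) ; 28 remain.
Onc: take in full, 13 nurse-hours for value 27 ; 15 left.
15 nurse-hours left: a 15/16 share of Neuro gives 28×15/16 = 26.25.
Total value = 73.25.

73.25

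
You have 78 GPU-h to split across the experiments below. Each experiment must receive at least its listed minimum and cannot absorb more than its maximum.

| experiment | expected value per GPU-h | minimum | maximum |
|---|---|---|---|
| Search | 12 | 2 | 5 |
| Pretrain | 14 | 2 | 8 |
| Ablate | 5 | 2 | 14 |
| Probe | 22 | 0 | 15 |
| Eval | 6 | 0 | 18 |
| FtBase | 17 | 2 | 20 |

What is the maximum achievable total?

Meeting every minimum uses 2+2+2+0+0+2 = 8 GPU-h, leaving 70.
Order the experiments by expected value per GPU-h: Probe 22 > FtBase 17 > Pretrain 14 > Search 12 > Eval 6 > Ablate 5.
Probe: +15 to 15 (cap) → 55 left.
Give FtBase 18 more to hit its cap of 20 → 37 left.
Pretrain: +6 to 8 (cap) → 31 left.
Search takes 3 more to reach its cap of 5 → 28 left.
Eval: +18 to 18 (cap) → 10 left.
Ablate has room for 12 more but only 10 remain, so it gets 12.
Total = 12×5 + 14×8 + 5×12 + 22×15 + 6×18 + 17×20 = 1010.

1010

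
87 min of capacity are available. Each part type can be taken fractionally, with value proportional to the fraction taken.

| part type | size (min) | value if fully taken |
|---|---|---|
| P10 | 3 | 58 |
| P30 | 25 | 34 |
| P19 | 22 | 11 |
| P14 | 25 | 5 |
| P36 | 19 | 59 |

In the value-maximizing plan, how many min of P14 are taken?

Sort by value density: P10 58/3≈19.3, P36 59/19≈3.11, P30 34/25≈1.36, P19 11/22≈0.5, P14 5/25≈0.2.
All 3 min of P10 fit (value 58) ; 84 remain.
All 19 min of P36 fit (value 59) ; 65 remain.
P30: take in full, 25 min for value 34 ; 40 left.
P19: take in full, 22 min for value 11 ; 18 left.
Fill the last 18 min with part of P14: 18/25 of it earns 3.6.

18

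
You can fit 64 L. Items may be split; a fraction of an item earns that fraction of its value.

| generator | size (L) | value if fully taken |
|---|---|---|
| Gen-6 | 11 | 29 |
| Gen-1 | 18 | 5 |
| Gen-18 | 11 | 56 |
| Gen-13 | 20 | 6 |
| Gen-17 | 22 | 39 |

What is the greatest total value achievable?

130

Rank by value-to-size ratio: Gen-18 56/11≈5.09, Gen-6 29/11≈2.64, Gen-17 39/22≈1.77, Gen-13 6/20≈0.3, Gen-1 5/18≈0.278.
Take all of Gen-18 (11 L, value 56) — 53 L left.
Take all of Gen-6 (11 L, value 29) — 42 L left.
All 22 L of Gen-17 fit (value 39) — 20 remain.
Gen-13: take in full, 20 L for value 6 — 0 left.
Total value = 130.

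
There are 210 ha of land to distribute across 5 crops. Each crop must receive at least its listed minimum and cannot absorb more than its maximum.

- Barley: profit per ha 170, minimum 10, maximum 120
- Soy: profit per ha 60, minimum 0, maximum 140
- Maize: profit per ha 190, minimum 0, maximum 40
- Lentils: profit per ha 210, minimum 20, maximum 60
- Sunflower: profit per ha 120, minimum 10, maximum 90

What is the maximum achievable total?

38400

Meeting every minimum uses 10+0+0+20+10 = 40 ha, leaving 170.
Order the crops by profit per ha: Lentils 210 > Maize 190 > Barley 170 > Sunflower 120 > Soy 60.
Give Lentils 40 more to hit its cap of 60 — 130 left.
Give Maize 40 more to hit its cap of 40 — 90 left.
Barley: +90 (room for 110) → 100. Pool exhausted.
Total = 170×100 + 190×40 + 210×60 + 120×10 = 38400.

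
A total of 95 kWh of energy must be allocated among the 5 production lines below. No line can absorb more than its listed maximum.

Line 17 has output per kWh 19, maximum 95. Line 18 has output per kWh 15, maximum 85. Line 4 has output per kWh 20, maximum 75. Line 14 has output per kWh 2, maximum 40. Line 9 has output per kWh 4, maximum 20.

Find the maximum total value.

1880

Rank by output per kWh: Line 4 20 > Line 17 19 > Line 18 15 > Line 9 4 > Line 14 2.
Give Line 4 75 to hit its cap of 75 ; 20 left.
Only 20 left; Line 17 takes them to reach 20.
Total = 19×20 + 20×75 = 1880.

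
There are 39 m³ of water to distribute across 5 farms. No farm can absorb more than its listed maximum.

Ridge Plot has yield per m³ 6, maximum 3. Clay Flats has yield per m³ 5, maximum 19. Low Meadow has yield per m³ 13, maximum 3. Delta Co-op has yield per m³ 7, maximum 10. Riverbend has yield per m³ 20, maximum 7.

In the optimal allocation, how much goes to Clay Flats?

16

Order the farms by yield per m³: Riverbend 20 > Low Meadow 13 > Delta Co-op 7 > Ridge Plot 6 > Clay Flats 5.
Give Riverbend 7 to hit its cap of 7 ; 32 left.
Low Meadow takes 3 to reach its cap of 3 ; 29 left.
Delta Co-op takes 10 to reach its cap of 10 ; 19 left.
Give Ridge Plot 3 to hit its cap of 3 ; 16 left.
Clay Flats has room for 19 but only 16 remain, so it gets 16.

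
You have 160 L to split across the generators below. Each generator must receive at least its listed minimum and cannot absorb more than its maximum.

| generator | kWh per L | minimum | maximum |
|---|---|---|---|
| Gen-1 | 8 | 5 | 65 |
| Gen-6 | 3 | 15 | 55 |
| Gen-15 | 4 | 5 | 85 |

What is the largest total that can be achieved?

885

Meeting every minimum uses 5+15+5 = 25 L, leaving 135.
Rank by kWh per L: Gen-1 8 > Gen-15 4 > Gen-6 3.
Give Gen-1 60 more to hit its cap of 65 → 75 left.
Only 75 left; Gen-15 takes them to reach 80.
Total = 8×65 + 3×15 + 4×80 = 885.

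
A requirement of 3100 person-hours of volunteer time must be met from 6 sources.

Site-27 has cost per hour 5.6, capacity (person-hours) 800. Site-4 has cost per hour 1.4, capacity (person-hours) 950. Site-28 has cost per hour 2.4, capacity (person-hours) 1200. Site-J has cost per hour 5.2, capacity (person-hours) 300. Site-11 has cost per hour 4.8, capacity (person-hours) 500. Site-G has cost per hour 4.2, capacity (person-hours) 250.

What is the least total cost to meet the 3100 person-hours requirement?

8700

Cheapest first:
Take 950 from Site-4 at 1.4 ; need 2150 more.
Take 1200 from Site-28 at 2.4 ; need 950 more.
Site-G at 4.2: take all 250 person-hours ; 700 still needed.
Take 500 from Site-11 at 4.8 ; need 200 more.
Take 200 from Site-J at 5.2 to finish.
Site-27: unused.
Cost = 950×1.4 + 1200×2.4 + 250×4.2 + 500×4.8 + 200×5.2 = 8700.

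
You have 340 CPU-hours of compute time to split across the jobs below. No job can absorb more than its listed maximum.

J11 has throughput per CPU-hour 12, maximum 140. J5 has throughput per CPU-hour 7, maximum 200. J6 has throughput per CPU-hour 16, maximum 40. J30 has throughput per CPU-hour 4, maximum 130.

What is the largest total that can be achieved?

3440

Rank by throughput per CPU-hour: J6 16 > J11 12 > J5 7 > J30 4.
J6 takes 40 to reach its cap of 40 — 300 left.
J11 takes 140 to reach its cap of 140 — 160 left.
J5: +160 (room for 200) → 160. Pool exhausted.
Total = 12×140 + 7×160 + 16×40 = 3440.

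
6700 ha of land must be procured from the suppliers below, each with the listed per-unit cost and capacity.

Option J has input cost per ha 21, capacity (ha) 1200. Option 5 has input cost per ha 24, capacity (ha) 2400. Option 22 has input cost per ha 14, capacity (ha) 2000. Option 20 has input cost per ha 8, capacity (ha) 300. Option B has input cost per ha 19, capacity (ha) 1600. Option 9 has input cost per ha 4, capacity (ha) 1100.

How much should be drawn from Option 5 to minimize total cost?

500

Fill from the cheapest supplier first.
Option 9 at 4: take all 1100 ha — 5600 still needed.
Option 20 (8): use full 300 — 5300 ha to go.
Option 22 (14): use full 2000 — 3300 ha to go.
Option B (19): use full 1600 — 1700 ha to go.
Take 1200 from Option J at 21 — need 500 more.
Option 5 at 24: take 500 of its 2400 — requirement met.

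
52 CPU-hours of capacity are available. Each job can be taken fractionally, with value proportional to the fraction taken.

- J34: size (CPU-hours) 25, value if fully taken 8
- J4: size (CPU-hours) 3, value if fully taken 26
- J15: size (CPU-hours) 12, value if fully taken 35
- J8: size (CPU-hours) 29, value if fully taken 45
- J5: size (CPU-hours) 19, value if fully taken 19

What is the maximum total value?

114

Best value per unit of size first: J4 26/3≈8.67, J15 35/12≈2.92, J8 45/29≈1.55, J5 19/19≈1, J34 8/25≈0.32.
All 3 CPU-hours of J4 fit (value 26) ; 49 remain.
J15: take in full, 12 CPU-hours for value 35 ; 37 left.
Take all of J8 (29 CPU-hours, value 45) ; 8 CPU-hours left.
Fill the last 8 CPU-hours with part of J5: 8/19 of it earns 8.
Total value = 114.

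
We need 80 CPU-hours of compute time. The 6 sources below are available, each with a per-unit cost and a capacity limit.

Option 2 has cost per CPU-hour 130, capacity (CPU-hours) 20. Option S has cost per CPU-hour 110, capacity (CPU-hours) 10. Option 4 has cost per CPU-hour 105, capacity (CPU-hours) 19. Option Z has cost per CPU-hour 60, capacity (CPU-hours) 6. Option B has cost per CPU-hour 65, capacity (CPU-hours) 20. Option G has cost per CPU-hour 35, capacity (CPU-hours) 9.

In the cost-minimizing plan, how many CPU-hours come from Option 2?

16

Fill from the cheapest source first.
Take 9 from Option G at 35 ; need 71 more.
Option Z at 60: take all 6 CPU-hours ; 65 still needed.
Option B at 65: take all 20 CPU-hours ; 45 still needed.
Take 19 from Option 4 at 105 ; need 26 more.
Option S (110): use full 10 ; 16 CPU-hours to go.
Option 2 at 130: take 16 of its 20 ; requirement met.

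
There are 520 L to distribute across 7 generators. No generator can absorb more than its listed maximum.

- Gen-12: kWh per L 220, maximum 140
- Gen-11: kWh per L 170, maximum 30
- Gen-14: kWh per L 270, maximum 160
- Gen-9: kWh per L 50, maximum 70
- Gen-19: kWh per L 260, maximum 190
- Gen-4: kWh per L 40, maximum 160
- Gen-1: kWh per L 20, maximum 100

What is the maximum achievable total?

Rank by kWh per L: Gen-14 270 > Gen-19 260 > Gen-12 220 > Gen-11 170 > Gen-9 50 > Gen-4 40 > Gen-1 20.
Gen-14: +160 to 160 (cap) → 360 left.
Gen-19 takes 190 to reach its cap of 190 → 170 left.
Give Gen-12 140 to hit its cap of 140 → 30 left.
Give Gen-11 30 to hit its cap of 30 → 0 left.
Total = 220×140 + 170×30 + 270×160 + 260×190 = 128500.

128500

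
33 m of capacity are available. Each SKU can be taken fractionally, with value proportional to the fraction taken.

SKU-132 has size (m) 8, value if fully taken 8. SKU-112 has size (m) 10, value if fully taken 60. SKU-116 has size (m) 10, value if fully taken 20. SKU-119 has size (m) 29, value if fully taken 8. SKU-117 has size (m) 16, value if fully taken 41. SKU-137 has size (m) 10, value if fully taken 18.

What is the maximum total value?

115

Rank by value-to-size ratio: SKU-112 60/10≈6, SKU-117 41/16≈2.56, SKU-116 20/10≈2, SKU-137 18/10≈1.8, SKU-132 8/8≈1, SKU-119 8/29≈0.276.
All 10 m of SKU-112 fit (value 60) → 23 remain.
Take all of SKU-117 (16 m, value 41) → 7 m left.
Fill the last 7 m with part of SKU-116: 7/10 of it earns 14.
Total value = 115.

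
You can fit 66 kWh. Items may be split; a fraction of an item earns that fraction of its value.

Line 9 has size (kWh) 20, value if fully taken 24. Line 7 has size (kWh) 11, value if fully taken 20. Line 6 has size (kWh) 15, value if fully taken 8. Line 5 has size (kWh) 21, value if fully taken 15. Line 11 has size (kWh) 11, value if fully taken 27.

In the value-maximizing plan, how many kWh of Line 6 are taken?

3

Best value per unit of size first: Line 11 27/11≈2.45, Line 7 20/11≈1.82, Line 9 24/20≈1.2, Line 5 15/21≈0.714, Line 6 8/15≈0.533.
All 11 kWh of Line 11 fit (value 27) ; 55 remain.
Line 7: take in full, 11 kWh for value 20 ; 44 left.
Line 9: take in full, 20 kWh for value 24 ; 24 left.
Line 5: take in full, 21 kWh for value 15 ; 3 left.
3 kWh left: a 3/15 share of Line 6 gives 8×3/15 = 1.6.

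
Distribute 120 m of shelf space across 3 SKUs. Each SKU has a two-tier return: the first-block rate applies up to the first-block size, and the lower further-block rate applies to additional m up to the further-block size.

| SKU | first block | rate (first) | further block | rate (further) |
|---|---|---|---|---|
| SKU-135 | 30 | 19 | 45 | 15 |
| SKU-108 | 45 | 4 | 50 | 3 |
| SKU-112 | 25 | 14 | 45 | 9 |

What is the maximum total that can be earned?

1775

Treat each block as its own option and order by rate: SKU-135/first 19 > SKU-135/second 15 > SKU-112/first 14 > SKU-112/second 9 > SKU-108/first 4 > SKU-108/second 3.
SKU-135/first (19): +30 — 90 left.
SKU-135/second (15): +45 — 45 left.
SKU-112 first at 14: fill all 25 — 20 left.
20 remain; put them into SKU-112 second at 9.
Total = 19×30 + 15×45 + 14×25 + 9×20 = 1775.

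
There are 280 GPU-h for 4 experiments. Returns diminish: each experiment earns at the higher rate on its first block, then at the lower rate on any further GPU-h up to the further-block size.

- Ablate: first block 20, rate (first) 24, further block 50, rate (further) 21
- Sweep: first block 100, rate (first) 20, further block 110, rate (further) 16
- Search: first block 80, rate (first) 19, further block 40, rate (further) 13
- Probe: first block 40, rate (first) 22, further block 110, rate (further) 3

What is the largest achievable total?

Order all 8 blocks by rate: Ablate/first 24 > Probe/first 22 > Ablate/second 21 > Sweep/first 20 > Search/first 19 > Sweep/second 16 > Search/second 13 > Probe/second 3.
Ablate/first (24): +20 ; 260 left.
Probe first at 22: fill all 40 ; 220 left.
Ablate/second (21): +50 ; 170 left.
Sweep first at 20: fill all 100 ; 70 left.
Search/first: +70 of 80 at 19; pool empty.
Total = 24×20 + 22×40 + 21×50 + 20×100 + 19×70 = 5740.

5740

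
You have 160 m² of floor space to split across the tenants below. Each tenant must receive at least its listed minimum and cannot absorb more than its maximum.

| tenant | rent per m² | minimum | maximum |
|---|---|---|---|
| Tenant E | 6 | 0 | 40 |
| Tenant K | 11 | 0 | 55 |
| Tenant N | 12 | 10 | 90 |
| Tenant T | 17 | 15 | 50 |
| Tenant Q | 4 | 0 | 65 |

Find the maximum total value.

2150

Meeting every minimum uses 0+0+10+15+0 = 25 m², leaving 135.
Order the tenants by rent per m²: Tenant T 17 > Tenant N 12 > Tenant K 11 > Tenant E 6 > Tenant Q 4.
Tenant T takes 35 more to reach its cap of 50 ; 100 left.
Give Tenant N 80 more to hit its cap of 90 ; 20 left.
Tenant K has room for 55 more but only 20 remain, so it gets 20.
Total = 11×20 + 12×90 + 17×50 = 2150.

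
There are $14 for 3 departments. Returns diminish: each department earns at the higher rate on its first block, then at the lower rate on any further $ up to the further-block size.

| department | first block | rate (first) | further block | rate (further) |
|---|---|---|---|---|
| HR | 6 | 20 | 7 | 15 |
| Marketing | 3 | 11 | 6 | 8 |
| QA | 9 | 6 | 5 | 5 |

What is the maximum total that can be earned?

Treat each block as its own option and order by rate: HR/tier1 20 > HR/tier2 15 > Marketing/tier1 11 > Marketing/tier2 8 > QA/tier1 6 > QA/tier2 5.
Fill HR tier1 block (6 at 20) — 8 left.
Fill HR tier2 block (7 at 15) — 1 left.
Marketing/tier1: +1 of 3 at 11; pool empty.
Total = 20×6 + 15×7 + 11×1 = 236.

236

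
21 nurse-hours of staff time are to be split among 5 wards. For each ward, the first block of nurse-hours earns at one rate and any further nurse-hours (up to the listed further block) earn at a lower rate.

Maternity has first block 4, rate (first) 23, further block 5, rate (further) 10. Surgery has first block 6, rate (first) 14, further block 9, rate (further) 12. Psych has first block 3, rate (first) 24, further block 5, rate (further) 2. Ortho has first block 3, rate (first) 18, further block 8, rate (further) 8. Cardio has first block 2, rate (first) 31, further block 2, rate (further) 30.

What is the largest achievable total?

436

Order all 10 blocks by rate: Cardio/first 31 > Cardio/second 30 > Psych/first 24 > Maternity/first 23 > Ortho/first 18 > Surgery/first 14 > Surgery/second 12 > Maternity/second 10 > Ortho/second 8 > Psych/second 2.
Cardio/first (31): +2 → 19 left.
Fill Cardio second block (2 at 30) → 17 left.
Psych/first (24): +3 → 14 left.
Fill Maternity first block (4 at 23) → 10 left.
Fill Ortho first block (3 at 18) → 7 left.
Fill Surgery first block (6 at 14) → 1 left.
Surgery second at 12: only 1 left, fill 1.
Total = 31×2 + 30×2 + 24×3 + 23×4 + 18×3 + 14×6 + 12×1 = 436.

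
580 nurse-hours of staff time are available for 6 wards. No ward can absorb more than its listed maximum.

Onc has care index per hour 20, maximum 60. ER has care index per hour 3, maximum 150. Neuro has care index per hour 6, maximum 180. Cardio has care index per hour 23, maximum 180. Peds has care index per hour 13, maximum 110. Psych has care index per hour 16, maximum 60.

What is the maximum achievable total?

Highest care index per hour first: Cardio 23 > Onc 20 > Psych 16 > Peds 13 > Neuro 6 > ER 3.
Give Cardio 180 to hit its cap of 180 — 400 left.
Onc takes 60 to reach its cap of 60 — 340 left.
Psych takes 60 to reach its cap of 60 — 280 left.
Give Peds 110 to hit its cap of 110 — 170 left.
Neuro: +170 (room for 180) → 170. Pool exhausted.
Total = 20×60 + 6×170 + 23×180 + 13×110 + 16×60 = 8750.

8750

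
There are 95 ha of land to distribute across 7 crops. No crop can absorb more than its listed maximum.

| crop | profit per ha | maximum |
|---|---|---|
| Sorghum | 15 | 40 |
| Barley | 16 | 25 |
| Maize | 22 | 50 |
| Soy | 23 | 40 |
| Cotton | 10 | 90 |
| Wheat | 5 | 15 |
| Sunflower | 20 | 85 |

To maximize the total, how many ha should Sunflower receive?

5

Highest profit per ha first: Soy 23 > Maize 22 > Sunflower 20 > Barley 16 > Sorghum 15 > Cotton 10 > Wheat 5.
Soy takes 40 to reach its cap of 40 ; 55 left.
Maize: +50 to 50 (cap) ; 5 left.
Sunflower: +5 (room for 85) → 5. Pool exhausted.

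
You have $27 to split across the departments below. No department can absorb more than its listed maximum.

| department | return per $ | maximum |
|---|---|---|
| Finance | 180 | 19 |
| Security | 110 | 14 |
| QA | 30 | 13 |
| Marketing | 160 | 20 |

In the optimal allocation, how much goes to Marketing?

8

Rank by return per $: Finance 180 > Marketing 160 > Security 110 > QA 30.
Give Finance 19 to hit its cap of 19 ; 8 left.
Marketing has room for 20 but only 8 remain, so it gets 8.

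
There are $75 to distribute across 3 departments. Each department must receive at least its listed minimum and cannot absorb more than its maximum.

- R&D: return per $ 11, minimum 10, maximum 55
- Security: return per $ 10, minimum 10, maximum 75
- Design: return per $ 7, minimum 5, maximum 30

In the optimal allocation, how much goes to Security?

15

Meeting every minimum uses 10+10+5 = 25 $, leaving 50.
Highest return per $ first: R&D 11 > Security 10 > Design 7.
Give R&D 45 more to hit its cap of 55 → 5 left.
Security: +5 (room for 65) → 15. Pool exhausted.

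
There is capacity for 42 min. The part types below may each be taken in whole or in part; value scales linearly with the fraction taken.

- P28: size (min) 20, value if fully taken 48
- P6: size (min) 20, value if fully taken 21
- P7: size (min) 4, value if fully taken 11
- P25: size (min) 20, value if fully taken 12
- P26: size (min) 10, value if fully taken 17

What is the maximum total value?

84.4

Best value per unit of size first: P7 11/4≈2.75, P28 48/20≈2.4, P26 17/10≈1.7, P6 21/20≈1.05, P25 12/20≈0.6.
All 4 min of P7 fit (value 11) — 38 remain.
Take all of P28 (20 min, value 48) — 18 min left.
P26: take in full, 10 min for value 17 — 8 left.
8 min left: a 8/20 share of P6 gives 21×8/20 = 8.4.
Total value = 84.4.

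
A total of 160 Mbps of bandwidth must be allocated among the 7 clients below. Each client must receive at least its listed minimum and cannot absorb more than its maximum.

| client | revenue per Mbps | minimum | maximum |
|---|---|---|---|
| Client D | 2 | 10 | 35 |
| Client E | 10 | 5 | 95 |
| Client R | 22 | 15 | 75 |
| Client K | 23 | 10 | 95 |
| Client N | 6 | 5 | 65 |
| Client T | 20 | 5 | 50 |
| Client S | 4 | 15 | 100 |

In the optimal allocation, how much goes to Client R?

Meeting every minimum uses 10+5+15+10+5+5+15 = 65 Mbps, leaving 95.
Rank by revenue per Mbps: Client K 23 > Client R 22 > Client T 20 > Client E 10 > Client N 6 > Client S 4 > Client D 2.
Give Client K 85 more to hit its cap of 95 → 10 left.
Client R has room for 60 more but only 10 remain, so it gets 25.

25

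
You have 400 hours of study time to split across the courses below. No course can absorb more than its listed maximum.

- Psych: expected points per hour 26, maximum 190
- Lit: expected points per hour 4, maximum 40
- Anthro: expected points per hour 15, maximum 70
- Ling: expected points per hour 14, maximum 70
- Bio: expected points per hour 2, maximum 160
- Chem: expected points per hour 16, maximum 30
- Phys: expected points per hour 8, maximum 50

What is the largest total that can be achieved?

7770

Rank by expected points per hour: Psych 26 > Chem 16 > Anthro 15 > Ling 14 > Phys 8 > Lit 4 > Bio 2.
Psych takes 190 to reach its cap of 190 → 210 left.
Chem takes 30 to reach its cap of 30 → 180 left.
Anthro: +70 to 70 (cap) → 110 left.
Ling: +70 to 70 (cap) → 40 left.
Phys has room for 50 but only 40 remain, so it gets 40.
Total = 26×190 + 15×70 + 14×70 + 16×30 + 8×40 = 7770.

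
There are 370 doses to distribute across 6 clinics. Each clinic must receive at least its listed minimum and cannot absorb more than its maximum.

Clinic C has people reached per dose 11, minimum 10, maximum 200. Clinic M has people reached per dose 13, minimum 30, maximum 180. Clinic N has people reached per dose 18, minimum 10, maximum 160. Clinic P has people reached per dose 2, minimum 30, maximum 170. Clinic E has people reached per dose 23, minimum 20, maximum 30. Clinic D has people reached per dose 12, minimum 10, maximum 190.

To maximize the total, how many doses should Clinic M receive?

Meeting every minimum uses 10+30+10+30+20+10 = 110 doses, leaving 260.
Highest people reached per dose first: Clinic E 23 > Clinic N 18 > Clinic M 13 > Clinic D 12 > Clinic C 11 > Clinic P 2.
Clinic E takes 10 more to reach its cap of 30 ; 250 left.
Clinic N: +150 to 160 (cap) ; 100 left.
Clinic M: +100 (room for 150) → 130. Pool exhausted.

130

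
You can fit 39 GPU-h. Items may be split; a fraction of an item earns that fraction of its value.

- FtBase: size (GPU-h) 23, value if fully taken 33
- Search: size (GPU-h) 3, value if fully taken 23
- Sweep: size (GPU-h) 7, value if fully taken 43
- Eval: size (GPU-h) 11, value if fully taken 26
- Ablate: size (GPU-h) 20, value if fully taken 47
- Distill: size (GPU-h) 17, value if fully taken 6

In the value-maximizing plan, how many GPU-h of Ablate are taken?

Rank by value-to-size ratio: Search 23/3≈7.67, Sweep 43/7≈6.14, Eval 26/11≈2.36, Ablate 47/20≈2.35, FtBase 33/23≈1.43, Distill 6/17≈0.353.
All 3 GPU-h of Search fit (value 23) — 36 remain.
Sweep: take in full, 7 GPU-h for value 43 — 29 left.
All 11 GPU-h of Eval fit (value 26) — 18 remain.
18 GPU-h left: a 18/20 share of Ablate gives 47×18/20 = 42.3.

18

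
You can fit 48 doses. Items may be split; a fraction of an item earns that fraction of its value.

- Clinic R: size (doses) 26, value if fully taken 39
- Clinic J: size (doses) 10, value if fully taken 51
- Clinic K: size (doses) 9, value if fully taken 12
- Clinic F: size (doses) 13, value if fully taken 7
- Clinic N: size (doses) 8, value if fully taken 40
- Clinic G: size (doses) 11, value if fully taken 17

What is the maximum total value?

136.5

Sort by value density: Clinic J 51/10≈5.1, Clinic N 40/8≈5, Clinic G 17/11≈1.55, Clinic R 39/26≈1.5, Clinic K 12/9≈1.33, Clinic F 7/13≈0.538.
Clinic J: take in full, 10 doses for value 51 ; 38 left.
Take all of Clinic N (8 doses, value 40) ; 30 doses left.
All 11 doses of Clinic G fit (value 17) ; 19 remain.
Only 19 doses remain; take 19/26 of Clinic R for value 39×19/26 = 28.5.
Total value = 136.5.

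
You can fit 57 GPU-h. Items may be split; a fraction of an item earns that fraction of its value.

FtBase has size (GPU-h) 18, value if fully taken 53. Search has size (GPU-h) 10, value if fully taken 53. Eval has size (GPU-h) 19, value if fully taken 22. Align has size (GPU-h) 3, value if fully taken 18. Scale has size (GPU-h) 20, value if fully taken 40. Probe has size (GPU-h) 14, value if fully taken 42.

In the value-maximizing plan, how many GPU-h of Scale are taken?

Rank by value-to-size ratio: Align 18/3≈6, Search 53/10≈5.3, Probe 42/14≈3, FtBase 53/18≈2.94, Scale 40/20≈2, Eval 22/19≈1.16.
All 3 GPU-h of Align fit (value 18) — 54 remain.
All 10 GPU-h of Search fit (value 53) — 44 remain.
Probe: take in full, 14 GPU-h for value 42 — 30 left.
All 18 GPU-h of FtBase fit (value 53) — 12 remain.
12 GPU-h left: a 12/20 share of Scale gives 40×12/20 = 24.

12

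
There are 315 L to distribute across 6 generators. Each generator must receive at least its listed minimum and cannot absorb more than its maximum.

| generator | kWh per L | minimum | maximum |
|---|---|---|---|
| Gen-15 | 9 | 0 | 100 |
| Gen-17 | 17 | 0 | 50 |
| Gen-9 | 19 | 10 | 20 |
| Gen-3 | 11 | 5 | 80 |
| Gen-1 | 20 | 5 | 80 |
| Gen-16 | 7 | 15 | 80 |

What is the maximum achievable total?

Meeting every minimum uses 0+0+10+5+5+15 = 35 L, leaving 280.
Highest kWh per L first: Gen-1 20 > Gen-9 19 > Gen-17 17 > Gen-3 11 > Gen-15 9 > Gen-16 7.
Give Gen-1 75 more to hit its cap of 80 — 205 left.
Gen-9: +10 to 20 (cap) — 195 left.
Gen-17 takes 50 more to reach its cap of 50 — 145 left.
Gen-3: +75 to 80 (cap) — 70 left.
Gen-15 has room for 100 more but only 70 remain, so it gets 70.
Total = 9×70 + 17×50 + 19×20 + 11×80 + 20×80 + 7×15 = 4445.

4445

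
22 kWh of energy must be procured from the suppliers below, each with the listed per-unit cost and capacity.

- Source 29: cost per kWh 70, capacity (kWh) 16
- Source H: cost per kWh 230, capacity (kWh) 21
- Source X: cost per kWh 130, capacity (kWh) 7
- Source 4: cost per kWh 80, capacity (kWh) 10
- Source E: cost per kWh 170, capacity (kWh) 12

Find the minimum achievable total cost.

1600

Use suppliers in increasing cost order.
Take 16 from Source 29 at 70 — need 6 more.
Take 6 from Source 4 at 80 to finish.
Source X, Source E, Source H: unused.
Cost = 16×70 + 6×80 = 1600.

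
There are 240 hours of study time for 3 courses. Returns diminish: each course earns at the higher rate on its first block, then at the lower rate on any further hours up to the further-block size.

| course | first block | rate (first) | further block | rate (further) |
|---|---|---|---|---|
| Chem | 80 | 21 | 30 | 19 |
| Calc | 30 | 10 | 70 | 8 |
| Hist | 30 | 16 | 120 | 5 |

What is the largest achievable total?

3590

Treat each block as its own option and order by rate: Chem/tier1 21 > Chem/tier2 19 > Hist/tier1 16 > Calc/tier1 10 > Calc/tier2 8 > Hist/tier2 5.
Fill Chem tier1 block (80 at 21) — 160 left.
Chem tier2 at 19: fill all 30 — 130 left.
Hist tier1 at 16: fill all 30 — 100 left.
Fill Calc tier1 block (30 at 10) — 70 left.
Fill Calc tier2 block (70 at 8) — 0 left.
Total = 21×80 + 19×30 + 16×30 + 10×30 + 8×70 = 3590.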